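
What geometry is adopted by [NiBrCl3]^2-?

tetrahedral

Ligand charges: each bromide is −1; each chloride is −1. With an overall charge of −2 the nickel centre must be in the +2 oxidation state.
Ni sits in group 10, so the d-electron count is 10 − 2 = 8.
With 4 monodentate ligands the coordination number is 4.
Bromide and chloride are weak-field ligands.
With weak-field ligands the CFSE gain from square planar is small, so a 3d d⁸ ion takes the sterically preferred tetrahedral geometry.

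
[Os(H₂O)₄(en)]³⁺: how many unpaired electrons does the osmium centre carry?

Summing ligand charges against the +3 overall charge gives an oxidation state of +3 for osmium.
Group 8 minus oxidation state 3 gives a d⁵ configuration.
Counting donor atoms: 4×water (monodentate) → 4 donors; 1×ethylenediamine (bidentate) → 2 donors. Coordination number = 6.
The spin state decides the count: a 5d ion has a large Δₒ and is invariably low-spin.
An octahedral low-spin d⁵ ion is t₂g⁵e_g⁰, giving 1 unpaired electron.

1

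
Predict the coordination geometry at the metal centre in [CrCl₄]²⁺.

Ligand charges: each chloride is −1. With an overall charge of +2 the chromium centre must be in the +6 oxidation state.
Chromium is a group-6 element; Cr(VI) is therefore d⁰.
Coordination number: 4.
A d⁰ ion has no crystal-field stabilisation preference between square planar and tetrahedral, so four ligands adopt the sterically favoured tetrahedral geometry.

tetrahedral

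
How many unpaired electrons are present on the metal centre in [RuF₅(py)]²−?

1 unpaired electron

Ligand charges: each fluoride is −1; pyridine is neutral. With an overall charge of −2 the ruthenium centre must be in the +3 oxidation state.
Group 8 minus oxidation state 3 gives a d⁵ configuration.
The spin state decides the count: a 4d ion has a large Δₒ and is invariably low-spin.
An octahedral low-spin d⁵ ion is t₂g⁵e_g⁰, giving 1 unpaired electron.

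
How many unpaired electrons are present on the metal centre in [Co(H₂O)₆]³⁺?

Summing ligand charges against the +3 overall charge gives an oxidation state of +3 for cobalt.
Group 9 minus oxidation state 3 gives a d⁶ configuration.
The spin state decides the count: Co(III) has an exceptionally large octahedral splitting and is low-spin with essentially every ligand except fluoride.
An octahedral low-spin d⁶ ion is t₂g⁶e_g⁰, giving 0 unpaired electrons.

0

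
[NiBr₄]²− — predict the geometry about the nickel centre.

Summing ligand charges against the −2 overall charge gives an oxidation state of +2 for nickel.
Group 10 minus oxidation state 2 gives a d⁸ configuration.
Coordination number: 4.
Bromide is a weak-field ligand.
With weak-field ligands the CFSE gain from square planar is small, so a 3d d⁸ ion takes the sterically preferred tetrahedral geometry.

tetrahedral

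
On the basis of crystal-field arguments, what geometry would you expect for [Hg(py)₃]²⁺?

Ligand charges: pyridine is neutral. With an overall charge of +2 the mercury centre must be in the +2 oxidation state.
Group 12 minus oxidation state 2 gives a d¹⁰ configuration.
Coordination number: 3.
Three ligands around a d¹⁰ centre minimise repulsion in a trigonal-planar arrangement.

trigonal planar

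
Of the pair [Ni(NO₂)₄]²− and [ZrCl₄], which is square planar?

[Ni(NO₂)₄]²−

For [Ni(NO₂)₄]²−: Summing ligand charges against the −2 overall charge gives an oxidation state of +2 for nickel. Group 10 minus oxidation state 2 gives a d⁸ configuration. Nitro (N-bound nitrite) is a strong-field ligand (high in the spectrochemical series). A 3d d⁸ ion with strong-field ligands gains enough CFSE to favour square planar over tetrahedral. → square planar.
For [ZrCl₄]: Ligand charges: each chloride is −1. With an overall charge of 0 the zirconium centre must be in the +4 oxidation state. Zirconium is a group-4 element; Zr(IV) is therefore d⁰. A d⁰ ion has no crystal-field stabilisation preference between square planar and tetrahedral, so four ligands adopt the sterically favoured tetrahedral geometry. → tetrahedral.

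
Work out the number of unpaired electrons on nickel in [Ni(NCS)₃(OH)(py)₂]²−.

2 unpaired electrons

Ligand charges: each isothiocyanate is −1; each hydroxide is −1; pyridine is neutral. With an overall charge of −2 the nickel centre must be in the +2 oxidation state.
Ni sits in group 10, so the d-electron count is 10 − 2 = 8.
In an octahedral field the d⁸ configuration is t₂g⁶e_g² (only one arrangement possible), giving 2 unpaired electrons.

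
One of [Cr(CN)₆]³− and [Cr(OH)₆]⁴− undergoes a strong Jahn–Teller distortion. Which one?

[Cr(OH)₆]⁴−

[Cr(CN)₆]³−: Each cyanide is −1; balancing the −3 overall charge requires Cr(III). Cr sits in group 6, so the d-electron count is 6 − 3 = 3. The d³ configuration leaves the e_g set evenly filled (or empty) — no strong Jahn–Teller driving force.
[Cr(OH)₆]⁴−: Ligand charges: each hydroxide is −1. With an overall charge of −4 the chromium centre must be in the +2 oxidation state. Group 6 minus oxidation state 2 gives a d⁴ configuration. Hydroxide is a weak-field ligand for a first-row metal, so the complex is high-spin. The t₂g³e_g¹ (high-spin) configuration has an unevenly filled e_g set; the Jahn–Teller theorem predicts a tetragonal distortion (typically axial elongation) to lift the degeneracy.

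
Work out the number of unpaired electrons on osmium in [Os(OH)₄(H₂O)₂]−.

1

Summing ligand charges against the −1 overall charge gives an oxidation state of +3 for osmium.
Osmium is a group-8 element; Os(III) is therefore d⁵.
The spin state decides the count: a 5d ion has a large Δₒ and is invariably low-spin.
An octahedral low-spin d⁵ ion is t₂g⁵e_g⁰, giving 1 unpaired electron.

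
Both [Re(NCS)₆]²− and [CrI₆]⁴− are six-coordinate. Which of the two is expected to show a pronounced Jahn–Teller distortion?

[CrI₆]⁴−

[Re(NCS)₆]²−: Each isothiocyanate is −1; balancing the −2 overall charge requires Re(IV). Rhenium is a group-7 element; Re(IV) is therefore d³. The d³ configuration leaves the e_g set evenly filled (or empty) — no strong Jahn–Teller driving force.
[CrI₆]⁴−: Ligand charges: each iodide is −1. With an overall charge of −4 the chromium centre must be in the +2 oxidation state. Cr sits in group 6, so the d-electron count is 6 − 2 = 4. Iodide is a weak-field ligand for a first-row metal, so the complex is high-spin. The t₂g³e_g¹ (high-spin) configuration has an unevenly filled e_g set; the Jahn–Teller theorem predicts a tetragonal distortion (typically axial elongation) to lift the degeneracy.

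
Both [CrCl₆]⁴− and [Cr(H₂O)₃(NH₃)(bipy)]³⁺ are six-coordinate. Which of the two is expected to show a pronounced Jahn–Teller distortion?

[CrCl₆]⁴−: Summing ligand charges against the −4 overall charge gives an oxidation state of +2 for chromium. Group 6 minus oxidation state 2 gives a d⁴ configuration. Chloride is a weak-field ligand for a first-row metal, so the complex is high-spin. The t₂g³e_g¹ (high-spin) configuration has an unevenly filled e_g set; the Jahn–Teller theorem predicts a tetragonal distortion (typically axial elongation) to lift the degeneracy.
[Cr(H₂O)₃(NH₃)(bipy)]³⁺: Water is neutral; ammonia is neutral; 2,2′-bipyridine is neutral; balancing the +3 overall charge requires Cr(III). Chromium is a group-6 element; Cr(III) is therefore d³. The d³ configuration leaves the e_g set evenly filled (or empty) — no strong Jahn–Teller driving force.

[CrCl₆]⁴−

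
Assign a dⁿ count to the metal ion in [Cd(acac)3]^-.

Each acetylacetonate is −1; balancing the −1 overall charge requires Cd(II).
Cadmium is a group-12 element; Cd(II) is therefore d¹⁰.

d10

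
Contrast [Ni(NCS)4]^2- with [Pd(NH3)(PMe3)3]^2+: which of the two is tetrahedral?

[Ni(NCS)4]^2-

For [Ni(NCS)4]^2-: Ligand charges: each isothiocyanate is −1. With an overall charge of −2 the nickel centre must be in the +2 oxidation state. Group 10 minus oxidation state 2 gives a d⁸ configuration. Isothiocyanate is a weak-field ligand. With weak-field ligands the CFSE gain from square planar is small, so a 3d d⁸ ion takes the sterically preferred tetrahedral geometry. → tetrahedral.
For [Pd(NH3)(PMe3)3]^2+: Ammonia is neutral; trimethylphosphine is neutral; balancing the +2 overall charge requires Pd(II). Palladium is a group-10 element; Pd(II) is therefore d⁸. A 4d d⁸ ion has a large crystal-field splitting; square planar leaves the high-energy d_{x²−y²} orbital empty and maximises CFSE. → square planar.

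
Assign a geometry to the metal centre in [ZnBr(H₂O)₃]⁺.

Each bromide is −1; water is neutral; balancing the +1 overall charge requires Zn(II).
Zn sits in group 12, so the d-electron count is 12 − 2 = 10.
Coordination number: 4.
A d¹⁰ ion has no crystal-field stabilisation preference between square planar and tetrahedral, so four ligands adopt the sterically favoured tetrahedral geometry.

tetrahedral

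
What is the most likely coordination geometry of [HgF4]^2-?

Each fluoride is −1; balancing the −2 overall charge requires Hg(II).
Hg sits in group 12, so the d-electron count is 12 − 2 = 10.
With 4 monodentate ligands the coordination number is 4.
A d¹⁰ ion has no crystal-field stabilisation preference between square planar and tetrahedral, so four ligands adopt the sterically favoured tetrahedral geometry.

tetrahedral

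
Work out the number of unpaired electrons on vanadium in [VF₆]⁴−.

Ligand charges: each fluoride is −1. With an overall charge of −4 the vanadium centre must be in the +2 oxidation state.
Group 5 minus oxidation state 2 gives a d³ configuration.
In an octahedral field the d³ configuration is t₂g³e_g⁰ (only one arrangement possible), giving 3 unpaired electrons.

3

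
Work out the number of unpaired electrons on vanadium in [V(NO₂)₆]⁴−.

Summing ligand charges against the −4 overall charge gives an oxidation state of +2 for vanadium.
V sits in group 5, so the d-electron count is 5 − 2 = 3.
In an octahedral field the d³ configuration is t₂g³e_g⁰ (only one arrangement possible), giving 3 unpaired electrons.

3 unpaired electrons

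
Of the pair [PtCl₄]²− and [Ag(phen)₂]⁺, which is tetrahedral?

[Ag(phen)₂]⁺

For [PtCl₄]²−: Each chloride is −1; balancing the −2 overall charge requires Pt(II). Platinum is a group-10 element; Pt(II) is therefore d⁸. A 5d d⁸ ion has a large crystal-field splitting; square planar leaves the high-energy d_{x²−y²} orbital empty and maximises CFSE. → square planar.
For [Ag(phen)₂]⁺: Summing ligand charges against the +1 overall charge gives an oxidation state of +1 for silver. Silver is a group-11 element; Ag(I) is therefore d¹⁰. A d¹⁰ ion has no crystal-field stabilisation preference between square planar and tetrahedral, so four ligands adopt the sterically favoured tetrahedral geometry. → tetrahedral.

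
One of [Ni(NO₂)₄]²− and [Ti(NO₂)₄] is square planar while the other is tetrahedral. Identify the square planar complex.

For [Ni(NO₂)₄]²−: Each nitro (N-bound nitrite) is −1; balancing the −2 overall charge requires Ni(II). Ni sits in group 10, so the d-electron count is 10 − 2 = 8. Nitro (N-bound nitrite) is a strong-field ligand (high in the spectrochemical series). A 3d d⁸ ion with strong-field ligands gains enough CFSE to favour square planar over tetrahedral. → square planar.
For [Ti(NO₂)₄]: Each nitro (N-bound nitrite) is −1; balancing the 0 overall charge requires Ti(IV). Titanium is a group-4 element; Ti(IV) is therefore d⁰. A d⁰ ion has no crystal-field stabilisation preference between square planar and tetrahedral, so four ligands adopt the sterically favoured tetrahedral geometry. → tetrahedral.

[Ni(NO₂)₄]²−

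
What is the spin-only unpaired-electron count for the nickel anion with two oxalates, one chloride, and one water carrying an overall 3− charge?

Ligand charges: each oxalate is −2; each chloride is −1; water is neutral. With an overall charge of −3 the nickel centre must be in the +2 oxidation state.
Nickel is a group-10 element; Ni(II) is therefore d⁸.
Counting donor atoms: 2×oxalate (bidentate) → 4 donors; 1×chloride (monodentate) → 1 donor; 1×water (monodentate) → 1 donor. Coordination number = 6.
In an octahedral field the d⁸ configuration is t₂g⁶e_g² (only one arrangement possible), giving 2 unpaired electrons.

2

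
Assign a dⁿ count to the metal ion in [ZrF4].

Summing ligand charges against the 0 overall charge gives an oxidation state of +4 for zirconium.
Zirconium is a group-4 element; Zr(IV) is therefore d⁰.

d0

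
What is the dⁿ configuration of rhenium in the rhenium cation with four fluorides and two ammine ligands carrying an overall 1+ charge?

d2

Summing ligand charges against the +1 overall charge gives an oxidation state of +5 for rhenium.
Rhenium is a group-7 element; Re(V) is therefore d².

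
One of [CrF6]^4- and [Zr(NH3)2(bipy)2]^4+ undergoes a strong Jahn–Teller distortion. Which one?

[CrF6]^4-

[CrF6]^4-: Each fluoride is −1; balancing the −4 overall charge requires Cr(II). Chromium is a group-6 element; Cr(II) is therefore d⁴. Fluoride is a weak-field ligand for a first-row metal, so the complex is high-spin. The t₂g³e_g¹ (high-spin) configuration has an unevenly filled e_g set; the Jahn–Teller theorem predicts a tetragonal distortion (typically axial elongation) to lift the degeneracy.
[Zr(NH3)2(bipy)2]^4+: Ligand charges: ammonia is neutral; 2,2′-bipyridine is neutral. With an overall charge of +4 the zirconium centre must be in the +4 oxidation state. Group 4 minus oxidation state 4 gives a d⁰ configuration. The d⁰ configuration leaves the e_g set evenly filled (or empty) — no strong Jahn–Teller driving force.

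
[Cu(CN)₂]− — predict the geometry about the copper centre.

Ligand charges: each cyanide is −1. With an overall charge of −1 the copper centre must be in the +1 oxidation state.
Cu sits in group 11, so the d-electron count is 11 − 1 = 10.
With 2 monodentate ligands the coordination number is 2.
A d¹⁰ ion with only two ligands adopts a linear arrangement (sp hybridisation; no CFSE preference).

linear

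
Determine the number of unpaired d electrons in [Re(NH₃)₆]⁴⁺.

Summing ligand charges against the +4 overall charge gives an oxidation state of +4 for rhenium.
Group 7 minus oxidation state 4 gives a d³ configuration.
In an octahedral field the d³ configuration is t₂g³e_g⁰ (only one arrangement possible), giving 3 unpaired electrons.

3 unpaired electrons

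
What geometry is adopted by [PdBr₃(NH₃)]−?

Each bromide is −1; ammonia is neutral; balancing the −1 overall charge requires Pd(II).
Palladium is a group-10 element; Pd(II) is therefore d⁸.
With 4 monodentate ligands the coordination number is 4.
A 4d d⁸ ion has a large crystal-field splitting; square planar leaves the high-energy d_{x²−y²} orbital empty and maximises CFSE.

square planar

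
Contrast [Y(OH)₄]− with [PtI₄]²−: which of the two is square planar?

For [Y(OH)₄]−: Each hydroxide is −1; balancing the −1 overall charge requires Y(III). Group 3 minus oxidation state 3 gives a d⁰ configuration. A d⁰ ion has no crystal-field stabilisation preference between square planar and tetrahedral, so four ligands adopt the sterically favoured tetrahedral geometry. → tetrahedral.
For [PtI₄]²−: Each iodide is −1; balancing the −2 overall charge requires Pt(II). Platinum is a group-10 element; Pt(II) is therefore d⁸. A 5d d⁸ ion has a large crystal-field splitting; square planar leaves the high-energy d_{x²−y²} orbital empty and maximises CFSE. → square planar.

[PtI₄]²−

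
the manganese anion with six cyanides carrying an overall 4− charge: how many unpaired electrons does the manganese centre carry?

1 unpaired electron

Ligand charges: each cyanide is −1. With an overall charge of −4 the manganese centre must be in the +2 oxidation state.
Group 7 minus oxidation state 2 gives a d⁵ configuration.
The spin state decides the count: Cyanide is a strong-field ligand (high in the spectrochemical series) for a first-row metal, so the complex is low-spin.
An octahedral low-spin d⁵ ion is t₂g⁵e_g⁰, giving 1 unpaired electron.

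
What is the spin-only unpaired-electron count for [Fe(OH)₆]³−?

5 unpaired electrons

Summing ligand charges against the −3 overall charge gives an oxidation state of +3 for iron.
Group 8 minus oxidation state 3 gives a d⁵ configuration.
The spin state decides the count: Hydroxide is a weak-field ligand for a first-row metal, so the complex is high-spin.
An octahedral high-spin d⁵ ion is t₂g³e_g², giving 5 unpaired electrons.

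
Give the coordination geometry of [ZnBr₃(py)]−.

tetrahedral

Summing ligand charges against the −1 overall charge gives an oxidation state of +2 for zinc.
Zinc is a group-12 element; Zn(II) is therefore d¹⁰.
Coordination number: 4.
A d¹⁰ ion has no crystal-field stabilisation preference between square planar and tetrahedral, so four ligands adopt the sterically favoured tetrahedral geometry.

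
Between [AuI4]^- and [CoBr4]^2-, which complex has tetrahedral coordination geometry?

For [AuI4]^-: Summing ligand charges against the −1 overall charge gives an oxidation state of +3 for gold. Group 11 minus oxidation state 3 gives a d⁸ configuration. A 5d d⁸ ion has a large crystal-field splitting; square planar leaves the high-energy d_{x²−y²} orbital empty and maximises CFSE. → square planar.
For [CoBr4]^2-: Ligand charges: each bromide is −1. With an overall charge of −2 the cobalt centre must be in the +2 oxidation state. Cobalt is a group-9 element; Co(II) is therefore d⁷. For a high-spin 3d d⁷ ion with weak-field ligands the small Δₜ gives little square-planar CFSE advantage, so four ligands adopt the sterically favoured tetrahedral geometry. → tetrahedral.

[CoBr4]^2-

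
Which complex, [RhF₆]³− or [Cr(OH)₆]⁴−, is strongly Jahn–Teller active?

[RhF₆]³−: Ligand charges: each fluoride is −1. With an overall charge of −3 the rhodium centre must be in the +3 oxidation state. Group 9 minus oxidation state 3 gives a d⁶ configuration. A 4d ion has a large Δₒ and is invariably low-spin. The d⁶ configuration leaves the e_g set evenly filled (or empty) — no strong Jahn–Teller driving force.
[Cr(OH)₆]⁴−: Summing ligand charges against the −4 overall charge gives an oxidation state of +2 for chromium. Cr sits in group 6, so the d-electron count is 6 − 2 = 4. Hydroxide is a weak-field ligand for a first-row metal, so the complex is high-spin. The t₂g³e_g¹ (high-spin) configuration has an unevenly filled e_g set; the Jahn–Teller theorem predicts a tetragonal distortion (typically axial elongation) to lift the degeneracy.

[Cr(OH)₆]⁴−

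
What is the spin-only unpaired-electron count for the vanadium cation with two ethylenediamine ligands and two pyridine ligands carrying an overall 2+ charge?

3 unpaired electrons

Ethylenediamine is neutral; pyridine is neutral; balancing the +2 overall charge requires V(II).
V sits in group 5, so the d-electron count is 5 − 2 = 3.
Counting donor atoms: 2×ethylenediamine (bidentate) → 4 donors; 2×pyridine (monodentate) → 2 donors. Coordination number = 6.
In an octahedral field the d³ configuration is t₂g³e_g⁰ (only one arrangement possible), giving 3 unpaired electrons.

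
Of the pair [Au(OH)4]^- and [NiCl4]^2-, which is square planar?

For [Au(OH)4]^-: Summing ligand charges against the −1 overall charge gives an oxidation state of +3 for gold. Group 11 minus oxidation state 3 gives a d⁸ configuration. A 5d d⁸ ion has a large crystal-field splitting; square planar leaves the high-energy d_{x²−y²} orbital empty and maximises CFSE. → square planar.
For [NiCl4]^2-: Each chloride is −1; balancing the −2 overall charge requires Ni(II). Group 10 minus oxidation state 2 gives a d⁸ configuration. Chloride is a weak-field ligand. With weak-field ligands the CFSE gain from square planar is small, so a 3d d⁸ ion takes the sterically preferred tetrahedral geometry. → tetrahedral.

[Au(OH)4]^-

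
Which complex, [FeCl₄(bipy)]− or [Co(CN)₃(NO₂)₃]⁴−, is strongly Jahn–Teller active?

[Co(CN)₃(NO₂)₃]⁴−

[FeCl₄(bipy)]−: Ligand charges: each chloride is −1; 2,2′-bipyridine is neutral. With an overall charge of −1 the iron centre must be in the +3 oxidation state. Group 8 minus oxidation state 3 gives a d⁵ configuration. Chloride is a weak-field ligand for a first-row metal, so the complex is high-spin. The d⁵ configuration leaves the e_g set evenly filled (or empty) — no strong Jahn–Teller driving force.
[Co(CN)₃(NO₂)₃]⁴−: Summing ligand charges against the −4 overall charge gives an oxidation state of +2 for cobalt. Cobalt is a group-9 element; Co(II) is therefore d⁷. Cyanide and nitro (N-bound nitrite) are strong-field ligands (high in the spectrochemical series) for a first-row metal, so the complex is low-spin. The t₂g⁶e_g¹ (low-spin) configuration has an unevenly filled e_g set; the Jahn–Teller theorem predicts a tetragonal distortion (typically axial elongation) to lift the degeneracy.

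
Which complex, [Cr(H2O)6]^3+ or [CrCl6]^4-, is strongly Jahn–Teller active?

[Cr(H2O)6]^3+: Summing ligand charges against the +3 overall charge gives an oxidation state of +3 for chromium. Cr sits in group 6, so the d-electron count is 6 − 3 = 3. The d³ configuration leaves the e_g set evenly filled (or empty) — no strong Jahn–Teller driving force.
[CrCl6]^4-: Summing ligand charges against the −4 overall charge gives an oxidation state of +2 for chromium. Group 6 minus oxidation state 2 gives a d⁴ configuration. Chloride is a weak-field ligand for a first-row metal, so the complex is high-spin. The t₂g³e_g¹ (high-spin) configuration has an unevenly filled e_g set; the Jahn–Teller theorem predicts a tetragonal distortion (typically axial elongation) to lift the degeneracy.

[CrCl6]^4-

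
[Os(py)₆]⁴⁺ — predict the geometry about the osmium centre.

octahedral

Ligand charges: pyridine is neutral. With an overall charge of +4 the osmium centre must be in the +4 oxidation state.
Os sits in group 8, so the d-electron count is 8 − 4 = 4.
Coordination number: 6.
Six donors around a single metal centre give an octahedral coordination sphere.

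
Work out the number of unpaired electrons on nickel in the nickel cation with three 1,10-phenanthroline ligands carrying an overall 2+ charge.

Ligand charges: 1,10-phenanthroline is neutral. With an overall charge of +2 the nickel centre must be in the +2 oxidation state.
Nickel is a group-10 element; Ni(II) is therefore d⁸.
Counting donor atoms: 3×1,10-phenanthroline (bidentate) → 6 donors. Coordination number = 6.
In an octahedral field the d⁸ configuration is t₂g⁶e_g² (only one arrangement possible), giving 2 unpaired electrons.

2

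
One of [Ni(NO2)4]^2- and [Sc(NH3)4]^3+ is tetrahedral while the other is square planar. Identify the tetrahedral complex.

For [Ni(NO2)4]^2-: Ligand charges: each nitro (N-bound nitrite) is −1. With an overall charge of −2 the nickel centre must be in the +2 oxidation state. Nickel is a group-10 element; Ni(II) is therefore d⁸. Nitro (N-bound nitrite) is a strong-field ligand (high in the spectrochemical series). A 3d d⁸ ion with strong-field ligands gains enough CFSE to favour square planar over tetrahedral. → square planar.
For [Sc(NH3)4]^3+: Ammonia is neutral; balancing the +3 overall charge requires Sc(III). Group 3 minus oxidation state 3 gives a d⁰ configuration. A d⁰ ion has no crystal-field stabilisation preference between square planar and tetrahedral, so four ligands adopt the sterically favoured tetrahedral geometry. → tetrahedral.

[Sc(NH3)4]^3+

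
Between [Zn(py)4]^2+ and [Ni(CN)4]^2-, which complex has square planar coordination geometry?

For [Zn(py)4]^2+: Ligand charges: pyridine is neutral. With an overall charge of +2 the zinc centre must be in the +2 oxidation state. Zn sits in group 12, so the d-electron count is 12 − 2 = 10. A d¹⁰ ion has no crystal-field stabilisation preference between square planar and tetrahedral, so four ligands adopt the sterically favoured tetrahedral geometry. → tetrahedral.
For [Ni(CN)4]^2-: Each cyanide is −1; balancing the −2 overall charge requires Ni(II). Ni sits in group 10, so the d-electron count is 10 − 2 = 8. Cyanide is a strong-field ligand (high in the spectrochemical series). A 3d d⁸ ion with strong-field ligands gains enough CFSE to favour square planar over tetrahedral. → square planar.

[Ni(CN)4]^2-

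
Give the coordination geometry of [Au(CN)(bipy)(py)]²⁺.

square planar

Ligand charges: each cyanide is −1; 2,2′-bipyridine is neutral; pyridine is neutral. With an overall charge of +2 the gold centre must be in the +3 oxidation state.
Gold is a group-11 element; Au(III) is therefore d⁸.
Counting donor atoms: 1×cyanide (monodentate) → 1 donor; 1×2,2′-bipyridine (bidentate) → 2 donors; 1×pyridine (monodentate) → 1 donor. Coordination number = 4.
A 5d d⁸ ion has a large crystal-field splitting; square planar leaves the high-energy d_{x²−y²} orbital empty and maximises CFSE.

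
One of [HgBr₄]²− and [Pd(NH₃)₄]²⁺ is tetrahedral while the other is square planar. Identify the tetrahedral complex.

For [HgBr₄]²−: Ligand charges: each bromide is −1. With an overall charge of −2 the mercury centre must be in the +2 oxidation state. Group 12 minus oxidation state 2 gives a d¹⁰ configuration. A d¹⁰ ion has no crystal-field stabilisation preference between square planar and tetrahedral, so four ligands adopt the sterically favoured tetrahedral geometry. → tetrahedral.
For [Pd(NH₃)₄]²⁺: Ammonia is neutral; balancing the +2 overall charge requires Pd(II). Group 10 minus oxidation state 2 gives a d⁸ configuration. A 4d d⁸ ion has a large crystal-field splitting; square planar leaves the high-energy d_{x²−y²} orbital empty and maximises CFSE. → square planar.

[HgBr₄]²−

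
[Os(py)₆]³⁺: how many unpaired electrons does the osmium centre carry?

1

Ligand charges: pyridine is neutral. With an overall charge of +3 the osmium centre must be in the +3 oxidation state.
Group 8 minus oxidation state 3 gives a d⁵ configuration.
The spin state decides the count: a 5d ion has a large Δₒ and is invariably low-spin.
An octahedral low-spin d⁵ ion is t₂g⁵e_g⁰, giving 1 unpaired electron.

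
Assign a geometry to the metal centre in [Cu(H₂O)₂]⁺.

Summing ligand charges against the +1 overall charge gives an oxidation state of +1 for copper.
Group 11 minus oxidation state 1 gives a d¹⁰ configuration.
Coordination number: 2.
A d¹⁰ ion with only two ligands adopts a linear arrangement (sp hybridisation; no CFSE preference).

linear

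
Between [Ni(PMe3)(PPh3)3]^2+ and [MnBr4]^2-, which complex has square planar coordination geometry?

[Ni(PMe3)(PPh3)3]^2+

For [Ni(PMe3)(PPh3)3]^2+: Trimethylphosphine is neutral; triphenylphosphine is neutral; balancing the +2 overall charge requires Ni(II). Ni sits in group 10, so the d-electron count is 10 − 2 = 8. Trimethylphosphine and triphenylphosphine are strong-field ligands (high in the spectrochemical series). A 3d d⁸ ion with strong-field ligands gains enough CFSE to favour square planar over tetrahedral. → square planar.
For [MnBr4]^2-: Summing ligand charges against the −2 overall charge gives an oxidation state of +2 for manganese. Mn sits in group 7, so the d-electron count is 7 − 2 = 5. A high-spin d⁵ ion has zero CFSE in either geometry, so four ligands adopt the sterically favoured tetrahedral geometry. → tetrahedral.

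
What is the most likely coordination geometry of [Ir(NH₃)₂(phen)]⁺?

Ammonia is neutral; 1,10-phenanthroline is neutral; balancing the +1 overall charge requires Ir(I).
Iridium is a group-9 element; Ir(I) is therefore d⁸.
Counting donor atoms: 2×ammonia (monodentate) → 2 donors; 1×1,10-phenanthroline (bidentate) → 2 donors. Coordination number = 4.
A 5d d⁸ ion has a large crystal-field splitting; square planar leaves the high-energy d_{x²−y²} orbital empty and maximises CFSE.

square planar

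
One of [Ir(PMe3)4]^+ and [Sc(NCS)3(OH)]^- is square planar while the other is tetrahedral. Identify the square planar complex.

[Ir(PMe3)4]^+

For [Ir(PMe3)4]^+: Ligand charges: trimethylphosphine is neutral. With an overall charge of +1 the iridium centre must be in the +1 oxidation state. Ir sits in group 9, so the d-electron count is 9 − 1 = 8. A 5d d⁸ ion has a large crystal-field splitting; square planar leaves the high-energy d_{x²−y²} orbital empty and maximises CFSE. → square planar.
For [Sc(NCS)3(OH)]^-: Summing ligand charges against the −1 overall charge gives an oxidation state of +3 for scandium. Group 3 minus oxidation state 3 gives a d⁰ configuration. A d⁰ ion has no crystal-field stabilisation preference between square planar and tetrahedral, so four ligands adopt the sterically favoured tetrahedral geometry. → tetrahedral.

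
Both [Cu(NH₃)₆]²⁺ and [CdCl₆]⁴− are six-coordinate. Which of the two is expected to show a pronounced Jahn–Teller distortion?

[Cu(NH₃)₆]²⁺

[Cu(NH₃)₆]²⁺: Summing ligand charges against the +2 overall charge gives an oxidation state of +2 for copper. Group 11 minus oxidation state 2 gives a d⁹ configuration. The t₂g⁶e_g³ configuration has an unevenly filled e_g set; the Jahn–Teller theorem predicts a tetragonal distortion (typically axial elongation) to lift the degeneracy.
[CdCl₆]⁴−: Ligand charges: each chloride is −1. With an overall charge of −4 the cadmium centre must be in the +2 oxidation state. Group 12 minus oxidation state 2 gives a d¹⁰ configuration. The d¹⁰ configuration leaves the e_g set evenly filled (or empty) — no strong Jahn–Teller driving force.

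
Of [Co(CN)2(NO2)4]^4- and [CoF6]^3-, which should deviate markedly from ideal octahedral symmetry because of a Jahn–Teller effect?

[Co(CN)2(NO2)4]^4-: Each cyanide is −1; each nitro (N-bound nitrite) is −1; balancing the −4 overall charge requires Co(II). Cobalt is a group-9 element; Co(II) is therefore d⁷. Cyanide and nitro (N-bound nitrite) are strong-field ligands (high in the spectrochemical series) for a first-row metal, so the complex is low-spin. The t₂g⁶e_g¹ (low-spin) configuration has an unevenly filled e_g set; the Jahn–Teller theorem predicts a tetragonal distortion (typically axial elongation) to lift the degeneracy.
[CoF6]^3-: Each fluoride is −1; balancing the −3 overall charge requires Co(III). Cobalt is a group-9 element; Co(III) is therefore d⁶. Fluoride is the one ligand weak enough to leave Co(III) high-spin — [CoF₆]³⁻ is the classic exception. The d⁶ configuration leaves the e_g set evenly filled (or empty) — no strong Jahn–Teller driving force.

[Co(CN)2(NO2)4]^4-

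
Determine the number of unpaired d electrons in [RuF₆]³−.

1 unpaired electron

Each fluoride is −1; balancing the −3 overall charge requires Ru(III).
Group 8 minus oxidation state 3 gives a d⁵ configuration.
The spin state decides the count: a 4d ion has a large Δₒ and is invariably low-spin.
An octahedral low-spin d⁵ ion is t₂g⁵e_g⁰, giving 1 unpaired electron.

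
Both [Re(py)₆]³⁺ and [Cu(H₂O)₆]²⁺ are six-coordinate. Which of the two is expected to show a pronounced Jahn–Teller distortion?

[Cu(H₂O)₆]²⁺

[Re(py)₆]³⁺: Ligand charges: pyridine is neutral. With an overall charge of +3 the rhenium centre must be in the +3 oxidation state. Re sits in group 7, so the d-electron count is 7 − 3 = 4. A 5d ion has a large Δₒ and is invariably low-spin. The d⁴ configuration leaves the e_g set evenly filled (or empty) — no strong Jahn–Teller driving force.
[Cu(H₂O)₆]²⁺: Ligand charges: water is neutral. With an overall charge of +2 the copper centre must be in the +2 oxidation state. Copper is a group-11 element; Cu(II) is therefore d⁹. The t₂g⁶e_g³ configuration has an unevenly filled e_g set; the Jahn–Teller theorem predicts a tetragonal distortion (typically axial elongation) to lift the degeneracy.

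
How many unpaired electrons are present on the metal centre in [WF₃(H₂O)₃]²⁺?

1 unpaired electron

Ligand charges: each fluoride is −1; water is neutral. With an overall charge of +2 the tungsten centre must be in the +5 oxidation state.
W sits in group 6, so the d-electron count is 6 − 5 = 1.
In an octahedral field the d¹ configuration is t₂g¹e_g⁰ (only one arrangement possible), giving 1 unpaired electron.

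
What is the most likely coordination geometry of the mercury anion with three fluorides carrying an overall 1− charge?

trigonal planar

Ligand charges: each fluoride is −1. With an overall charge of −1 the mercury centre must be in the +2 oxidation state.
Mercury is a group-12 element; Hg(II) is therefore d¹⁰.
Coordination number: 3.
Three ligands around a d¹⁰ centre minimise repulsion in a trigonal-planar arrangement.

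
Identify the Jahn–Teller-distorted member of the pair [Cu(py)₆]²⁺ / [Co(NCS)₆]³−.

[Cu(py)₆]²⁺: Pyridine is neutral; balancing the +2 overall charge requires Cu(II). Copper is a group-11 element; Cu(II) is therefore d⁹. The t₂g⁶e_g³ configuration has an unevenly filled e_g set; the Jahn–Teller theorem predicts a tetragonal distortion (typically axial elongation) to lift the degeneracy.
[Co(NCS)₆]³−: Each isothiocyanate is −1; balancing the −3 overall charge requires Co(III). Group 9 minus oxidation state 3 gives a d⁶ configuration. Co(III) has an exceptionally large octahedral splitting and is low-spin with essentially every ligand except fluoride. The d⁶ configuration leaves the e_g set evenly filled (or empty) — no strong Jahn–Teller driving force.

[Cu(py)₆]²⁺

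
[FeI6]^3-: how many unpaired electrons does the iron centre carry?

5

Each iodide is −1; balancing the −3 overall charge requires Fe(III).
Iron is a group-8 element; Fe(III) is therefore d⁵.
The spin state decides the count: Iodide is a weak-field ligand for a first-row metal, so the complex is high-spin.
An octahedral high-spin d⁵ ion is t₂g³e_g², giving 5 unpaired electrons.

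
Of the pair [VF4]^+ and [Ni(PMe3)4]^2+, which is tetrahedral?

For [VF4]^+: Each fluoride is −1; balancing the +1 overall charge requires V(V). V sits in group 5, so the d-electron count is 5 − 5 = 0. A d⁰ ion has no crystal-field stabilisation preference between square planar and tetrahedral, so four ligands adopt the sterically favoured tetrahedral geometry. → tetrahedral.
For [Ni(PMe3)4]^2+: Trimethylphosphine is neutral; balancing the +2 overall charge requires Ni(II). Ni sits in group 10, so the d-electron count is 10 − 2 = 8. Trimethylphosphine is a strong-field ligand (high in the spectrochemical series). A 3d d⁸ ion with strong-field ligands gains enough CFSE to favour square planar over tetrahedral. → square planar.

[VF4]^+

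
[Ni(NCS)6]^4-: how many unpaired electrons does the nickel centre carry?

2 unpaired electrons

Ligand charges: each isothiocyanate is −1. With an overall charge of −4 the nickel centre must be in the +2 oxidation state.
Group 10 minus oxidation state 2 gives a d⁸ configuration.
In an octahedral field the d⁸ configuration is t₂g⁶e_g² (only one arrangement possible), giving 2 unpaired electrons.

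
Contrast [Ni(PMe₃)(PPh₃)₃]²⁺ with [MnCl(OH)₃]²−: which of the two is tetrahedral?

For [Ni(PMe₃)(PPh₃)₃]²⁺: Summing ligand charges against the +2 overall charge gives an oxidation state of +2 for nickel. Nickel is a group-10 element; Ni(II) is therefore d⁸. Trimethylphosphine and triphenylphosphine are strong-field ligands (high in the spectrochemical series). A 3d d⁸ ion with strong-field ligands gains enough CFSE to favour square planar over tetrahedral. → square planar.
For [MnCl(OH)₃]²−: Ligand charges: each chloride is −1; each hydroxide is −1. With an overall charge of −2 the manganese centre must be in the +2 oxidation state. Mn sits in group 7, so the d-electron count is 7 − 2 = 5. A high-spin d⁵ ion has zero CFSE in either geometry, so four ligands adopt the sterically favoured tetrahedral geometry. → tetrahedral.

[MnCl(OH)₃]²−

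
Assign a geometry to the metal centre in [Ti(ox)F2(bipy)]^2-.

octahedral

Summing ligand charges against the −2 overall charge gives an oxidation state of +2 for titanium.
Ti sits in group 4, so the d-electron count is 4 − 2 = 2.
Counting donor atoms: 1×oxalate (bidentate) → 2 donors; 2×fluoride (monodentate) → 2 donors; 1×2,2′-bipyridine (bidentate) → 2 donors. Coordination number = 6.
Six donors around a single metal centre give an octahedral coordination sphere.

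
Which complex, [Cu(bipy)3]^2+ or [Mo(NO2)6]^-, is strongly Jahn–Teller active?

[Cu(bipy)3]^2+: Ligand charges: 2,2′-bipyridine is neutral. With an overall charge of +2 the copper centre must be in the +2 oxidation state. Cu sits in group 11, so the d-electron count is 11 − 2 = 9. The t₂g⁶e_g³ configuration has an unevenly filled e_g set; the Jahn–Teller theorem predicts a tetragonal distortion (typically axial elongation) to lift the degeneracy.
[Mo(NO2)6]^-: Each nitro (N-bound nitrite) is −1; balancing the −1 overall charge requires Mo(V). Group 6 minus oxidation state 5 gives a d¹ configuration. The d¹ configuration leaves the e_g set evenly filled (or empty) — no strong Jahn–Teller driving force.

[Cu(bipy)3]^2+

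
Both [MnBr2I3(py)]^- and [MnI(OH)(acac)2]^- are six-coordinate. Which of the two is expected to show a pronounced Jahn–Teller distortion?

[MnI(OH)(acac)2]^-

[MnBr2I3(py)]^-: Summing ligand charges against the −1 overall charge gives an oxidation state of +4 for manganese. Manganese is a group-7 element; Mn(IV) is therefore d³. The d³ configuration leaves the e_g set evenly filled (or empty) — no strong Jahn–Teller driving force.
[MnI(OH)(acac)2]^-: Each iodide is −1; each hydroxide is −1; each acetylacetonate is −1; balancing the −1 overall charge requires Mn(III). Group 7 minus oxidation state 3 gives a d⁴ configuration. Acetylacetonate, hydroxide, and iodide are weak-field ligands for a first-row metal, so the complex is high-spin. The t₂g³e_g¹ (high-spin) configuration has an unevenly filled e_g set; the Jahn–Teller theorem predicts a tetragonal distortion (typically axial elongation) to lift the degeneracy.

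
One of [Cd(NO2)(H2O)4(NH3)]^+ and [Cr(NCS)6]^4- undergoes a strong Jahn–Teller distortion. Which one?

[Cr(NCS)6]^4-

[Cd(NO2)(H2O)4(NH3)]^+: Summing ligand charges against the +1 overall charge gives an oxidation state of +2 for cadmium. Cd sits in group 12, so the d-electron count is 12 − 2 = 10. The d¹⁰ configuration leaves the e_g set evenly filled (or empty) — no strong Jahn–Teller driving force.
[Cr(NCS)6]^4-: Ligand charges: each isothiocyanate is −1. With an overall charge of −4 the chromium centre must be in the +2 oxidation state. Chromium is a group-6 element; Cr(II) is therefore d⁴. Isothiocyanate is a weak-field ligand for a first-row metal, so the complex is high-spin. The t₂g³e_g¹ (high-spin) configuration has an unevenly filled e_g set; the Jahn–Teller theorem predicts a tetragonal distortion (typically axial elongation) to lift the degeneracy.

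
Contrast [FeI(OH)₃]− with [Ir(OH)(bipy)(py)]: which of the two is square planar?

[Ir(OH)(bipy)(py)]

For [FeI(OH)₃]−: Each iodide is −1; each hydroxide is −1; balancing the −1 overall charge requires Fe(III). Iron is a group-8 element; Fe(III) is therefore d⁵. A high-spin d⁵ ion has zero CFSE in either geometry, so four ligands adopt the sterically favoured tetrahedral geometry. → tetrahedral.
For [Ir(OH)(bipy)(py)]: Each hydroxide is −1; 2,2′-bipyridine is neutral; pyridine is neutral; balancing the 0 overall charge requires Ir(I). Group 9 minus oxidation state 1 gives a d⁸ configuration. A 5d d⁸ ion has a large crystal-field splitting; square planar leaves the high-energy d_{x²−y²} orbital empty and maximises CFSE. → square planar.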